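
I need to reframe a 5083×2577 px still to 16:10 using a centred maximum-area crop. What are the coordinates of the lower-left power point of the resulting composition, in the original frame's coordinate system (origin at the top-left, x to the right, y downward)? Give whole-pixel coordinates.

5083/2577 > 16/10, so the 16:10 crop keeps the full height 2577 and trims width to 2577 × 16/10 = 4123.20 px.
Left offset = (5083 − 4123.20)/2 = 479.90 px; top offset = 0.
Lower-left is one-third across and two-thirds down within the crop:
x = 479.90 + 1 × 4123.20/3 ≈ 1854; y = 0.00 + 2 × 2577.00/3 ≈ 1718.

x = 1854 px, y = 1718 px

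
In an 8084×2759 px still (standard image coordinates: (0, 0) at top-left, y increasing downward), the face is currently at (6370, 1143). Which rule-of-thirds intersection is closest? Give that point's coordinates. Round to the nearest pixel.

(5389, 920)

Third lines: x ∈ {2695, 5389}, y ∈ {920, 1839}.
6370 is closer to x = 5389; 1143 is closer to y = 920.
So the nearest intersection is the upper-right power point.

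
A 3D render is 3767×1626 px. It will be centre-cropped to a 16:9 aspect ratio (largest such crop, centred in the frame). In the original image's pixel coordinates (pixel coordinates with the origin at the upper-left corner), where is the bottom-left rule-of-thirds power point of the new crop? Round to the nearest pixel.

3767/1626 > 16/9, so the 16:9 crop keeps the full height 1626 and trims width to 1626 × 16/9 = 2890.67 px.
Left offset = (3767 − 2890.67)/2 = 438.17 px; top offset = 0.
Bottom-left is one-third across and two-thirds down within the crop:
x = 438.17 + 1 × 2890.67/3 ≈ 1402; y = 0.00 + 2 × 1626.00/3 ≈ 1084.

(1402, 1084)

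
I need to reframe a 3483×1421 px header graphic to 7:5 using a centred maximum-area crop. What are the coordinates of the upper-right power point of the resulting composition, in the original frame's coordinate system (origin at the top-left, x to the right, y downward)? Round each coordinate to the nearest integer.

3483/1421 > 7/5, so the 7:5 crop keeps the full height 1421 and trims width to 1421 × 7/5 = 1989.40 px.
Left offset = (3483 − 1989.40)/2 = 746.80 px; top offset = 0.
Upper-right is two-thirds across and one-third down within the crop:
x = 746.80 + 2 × 1989.40/3 ≈ 2073; y = 0.00 + 1 × 1421.00/3 ≈ 474.

(2073, 474)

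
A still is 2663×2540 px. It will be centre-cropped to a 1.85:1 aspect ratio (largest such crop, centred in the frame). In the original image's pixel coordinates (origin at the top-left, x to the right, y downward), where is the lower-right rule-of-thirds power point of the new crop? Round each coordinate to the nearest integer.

2663/2540 < 1.85/1, so the 1.85:1 crop keeps the full width 2663 and trims height to 2663 × 1/1.85 = 1439.46 px.
Top offset = (2540 − 1439.46)/2 = 550.27 px; left offset = 0.
Lower-right is two-thirds across and two-thirds down within the crop:
x = 0.00 + 2 × 2663.00/3 ≈ 1775; y = 550.27 + 2 × 1439.46/3 ≈ 1510.

(1775, 1510)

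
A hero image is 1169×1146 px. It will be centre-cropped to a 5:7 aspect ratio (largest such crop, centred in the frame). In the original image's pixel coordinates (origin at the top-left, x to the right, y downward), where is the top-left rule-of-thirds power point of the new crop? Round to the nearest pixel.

x = 448 px, y = 382 px

1169/1146 > 5/7, so the 5:7 crop keeps the full height 1146 and trims width to 1146 × 5/7 = 818.57 px.
Left offset = (1169 − 818.57)/2 = 175.21 px; top offset = 0.
Top-left is one-third across and one-third down within the crop:
x = 175.21 + 1 × 818.57/3 ≈ 448; y = 0.00 + 1 × 1146.00/3 ≈ 382.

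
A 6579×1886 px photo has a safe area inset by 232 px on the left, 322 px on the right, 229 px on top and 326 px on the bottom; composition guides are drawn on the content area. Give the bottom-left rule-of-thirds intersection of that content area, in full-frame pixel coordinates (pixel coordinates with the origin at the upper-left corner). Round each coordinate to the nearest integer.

Content width = 6579 − 232 − 322 = 6025 px; content height = 1886 − 229 − 326 = 1331 px.
Bottom-left is one-third across and two-thirds down within the content area.
x = 232 + 1 × 6025/3 = 232 + 2008.33 ≈ 2240
y = 229 + 2 × 1331/3 = 229 + 887.33 ≈ 1116

x = 2240 px, y = 1116 px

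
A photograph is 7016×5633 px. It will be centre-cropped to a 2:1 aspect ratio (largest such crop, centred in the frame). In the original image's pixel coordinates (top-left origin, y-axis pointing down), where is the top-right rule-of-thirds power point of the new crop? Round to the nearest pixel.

7016/5633 < 2/1, so the 2:1 crop keeps the full width 7016 and trims height to 7016 × 1/2 = 3508.00 px.
Top offset = (5633 − 3508.00)/2 = 1062.50 px; left offset = 0.
Top-right is two-thirds across and one-third down within the crop:
x = 0.00 + 2 × 7016.00/3 ≈ 4677; y = 1062.50 + 1 × 3508.00/3 ≈ 2232.

x = 4677 px, y = 2232 px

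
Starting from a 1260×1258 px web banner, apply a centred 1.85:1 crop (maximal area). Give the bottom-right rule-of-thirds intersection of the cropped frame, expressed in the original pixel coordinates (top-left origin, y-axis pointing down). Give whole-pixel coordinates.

(840, 743)

1260/1258 < 1.85/1, so the 1.85:1 crop keeps the full width 1260 and trims height to 1260 × 1/1.85 = 681.08 px.
Top offset = (1258 − 681.08)/2 = 288.46 px; left offset = 0.
Bottom-right is two-thirds across and two-thirds down within the crop:
x = 0.00 + 2 × 1260.00/3 ≈ 840; y = 288.46 + 2 × 681.08/3 ≈ 743.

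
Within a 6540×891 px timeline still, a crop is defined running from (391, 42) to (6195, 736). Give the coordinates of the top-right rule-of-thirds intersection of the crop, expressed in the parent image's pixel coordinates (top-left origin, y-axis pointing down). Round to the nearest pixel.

(4260, 273)

Crop width = 6195 − 391 = 5804 px; one third is 1934.67 px.
Crop height = 736 − 42 = 694 px; one third is 231.33 px.
The top-right point is two-thirds across and one-third down within the crop:
x = 391 + 2 × 1934.67 ≈ 4260; y = 42 + 1 × 231.33 ≈ 273.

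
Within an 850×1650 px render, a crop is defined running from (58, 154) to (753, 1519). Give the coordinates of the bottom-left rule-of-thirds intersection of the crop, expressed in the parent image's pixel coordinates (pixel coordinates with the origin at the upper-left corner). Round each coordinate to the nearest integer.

(290, 1064)

Crop width = 753 − 58 = 695 px; one third is 231.67 px.
Crop height = 1519 − 154 = 1365 px; one third is 455.00 px.
The bottom-left point is one-third across and two-thirds down within the crop:
x = 58 + 1 × 231.67 ≈ 290; y = 154 + 2 × 455.00 ≈ 1064.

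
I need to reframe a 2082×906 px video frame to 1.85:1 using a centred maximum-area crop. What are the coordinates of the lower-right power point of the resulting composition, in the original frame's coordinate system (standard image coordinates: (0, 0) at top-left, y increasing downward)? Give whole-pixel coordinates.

(1320, 604)

2082/906 > 1.85/1, so the 1.85:1 crop keeps the full height 906 and trims width to 906 × 1.85/1 = 1676.10 px.
Left offset = (2082 − 1676.10)/2 = 202.95 px; top offset = 0.
Lower-right is two-thirds across and two-thirds down within the crop:
x = 202.95 + 2 × 1676.10/3 ≈ 1320; y = 0.00 + 2 × 906.00/3 ≈ 604.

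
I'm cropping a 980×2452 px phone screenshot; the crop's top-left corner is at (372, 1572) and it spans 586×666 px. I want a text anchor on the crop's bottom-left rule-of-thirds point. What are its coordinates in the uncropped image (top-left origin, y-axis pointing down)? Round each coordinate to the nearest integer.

x = 567 px, y = 2016 px

One third of the crop width 586 is 195.33 px.
One third of the crop height 666 is 222.00 px.
The bottom-left point is one-third across and two-thirds down within the crop:
x = 372 + 1 × 195.33 ≈ 567; y = 1572 + 2 × 222.00 ≈ 2016.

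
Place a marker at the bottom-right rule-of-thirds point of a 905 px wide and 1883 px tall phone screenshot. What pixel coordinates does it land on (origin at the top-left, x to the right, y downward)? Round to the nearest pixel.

(603, 1255)

The bottom-right point sits two-thirds of the way across and two-thirds of the way down.
x = 2 × 905/3 ≈ 603; y = 2 × 1883/3 ≈ 1255.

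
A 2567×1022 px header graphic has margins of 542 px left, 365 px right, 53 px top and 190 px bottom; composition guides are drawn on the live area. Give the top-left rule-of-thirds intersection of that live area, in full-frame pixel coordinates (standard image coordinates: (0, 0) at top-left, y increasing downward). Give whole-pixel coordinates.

x = 1095 px, y = 313 px

Content width = 2567 − 542 − 365 = 1660 px; content height = 1022 − 53 − 190 = 779 px.
Top-left is one-third across and one-third down within the live area.
x = 542 + 1 × 1660/3 = 542 + 553.33 ≈ 1095
y = 53 + 1 × 779/3 = 53 + 259.67 ≈ 313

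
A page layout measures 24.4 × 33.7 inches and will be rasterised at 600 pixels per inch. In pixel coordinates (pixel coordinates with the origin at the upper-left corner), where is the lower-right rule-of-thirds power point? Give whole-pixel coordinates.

In pixels the canvas is 24.4 × 600 = 14640 wide and 33.7 × 600 = 20220 tall.
The lower-right point is two-thirds across and two-thirds down:
x = 2 × 14640/3 ≈ 9760; y = 2 × 20220/3 ≈ 13480.

x = 9760 px, y = 13480 px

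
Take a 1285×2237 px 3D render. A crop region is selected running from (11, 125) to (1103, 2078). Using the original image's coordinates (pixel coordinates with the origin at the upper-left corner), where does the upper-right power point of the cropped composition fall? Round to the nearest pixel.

Crop width = 1103 − 11 = 1092 px; one third is 364.00 px.
Crop height = 2078 − 125 = 1953 px; one third is 651.00 px.
The upper-right point is two-thirds across and one-third down within the crop:
x = 11 + 2 × 364.00 ≈ 739; y = 125 + 1 × 651.00 ≈ 776.

x = 739 px, y = 776 px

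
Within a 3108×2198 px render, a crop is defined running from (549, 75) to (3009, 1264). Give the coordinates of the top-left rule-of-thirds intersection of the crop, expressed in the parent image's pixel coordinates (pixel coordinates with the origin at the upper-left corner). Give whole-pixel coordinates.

x = 1369 px, y = 471 px

Crop width = 3009 − 549 = 2460 px; one third is 820.00 px.
Crop height = 1264 − 75 = 1189 px; one third is 396.33 px.
The top-left point is one-third across and one-third down within the crop:
x = 549 + 1 × 820.00 ≈ 1369; y = 75 + 1 × 396.33 ≈ 471.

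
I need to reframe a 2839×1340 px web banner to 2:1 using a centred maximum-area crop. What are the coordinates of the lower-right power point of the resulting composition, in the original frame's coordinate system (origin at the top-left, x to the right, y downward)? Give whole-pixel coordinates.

(1866, 893)

2839/1340 > 2/1, so the 2:1 crop keeps the full height 1340 and trims width to 1340 × 2/1 = 2680.00 px.
Left offset = (2839 − 2680.00)/2 = 79.50 px; top offset = 0.
Lower-right is two-thirds across and two-thirds down within the crop:
x = 79.50 + 2 × 2680.00/3 ≈ 1866; y = 0.00 + 2 × 1340.00/3 ≈ 893.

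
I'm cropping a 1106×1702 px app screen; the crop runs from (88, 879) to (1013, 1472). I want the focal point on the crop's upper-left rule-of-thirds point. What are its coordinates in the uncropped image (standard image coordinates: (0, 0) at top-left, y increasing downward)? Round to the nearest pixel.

Crop width = 1013 − 88 = 925 px; one third is 308.33 px.
Crop height = 1472 − 879 = 593 px; one third is 197.67 px.
The upper-left point is one-third across and one-third down within the crop:
x = 88 + 1 × 308.33 ≈ 396; y = 879 + 1 × 197.67 ≈ 1077.

(396, 1077)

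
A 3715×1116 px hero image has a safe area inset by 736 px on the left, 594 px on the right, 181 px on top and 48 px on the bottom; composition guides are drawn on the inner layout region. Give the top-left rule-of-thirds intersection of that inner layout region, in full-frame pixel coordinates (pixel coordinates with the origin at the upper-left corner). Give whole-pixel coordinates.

Content width = 3715 − 736 − 594 = 2385 px; content height = 1116 − 181 − 48 = 887 px.
Top-left is one-third across and one-third down within the inner layout region.
x = 736 + 1 × 2385/3 = 736 + 795.00 ≈ 1531
y = 181 + 1 × 887/3 = 181 + 295.67 ≈ 477

(1531, 477)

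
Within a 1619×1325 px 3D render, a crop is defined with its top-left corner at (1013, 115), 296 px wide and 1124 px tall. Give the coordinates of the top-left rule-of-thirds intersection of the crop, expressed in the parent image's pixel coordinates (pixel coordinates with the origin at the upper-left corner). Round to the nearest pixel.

One third of the crop width 296 is 98.67 px.
One third of the crop height 1124 is 374.67 px.
The top-left point is one-third across and one-third down within the crop:
x = 1013 + 1 × 98.67 ≈ 1112; y = 115 + 1 × 374.67 ≈ 490.

x = 1112 px, y = 490 px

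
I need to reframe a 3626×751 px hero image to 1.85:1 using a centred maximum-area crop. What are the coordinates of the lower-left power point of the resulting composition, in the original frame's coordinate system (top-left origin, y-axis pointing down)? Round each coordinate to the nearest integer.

(1581, 501)

3626/751 > 1.85/1, so the 1.85:1 crop keeps the full height 751 and trims width to 751 × 1.85/1 = 1389.35 px.
Left offset = (3626 − 1389.35)/2 = 1118.32 px; top offset = 0.
Lower-left is one-third across and two-thirds down within the crop:
x = 1118.32 + 1 × 1389.35/3 ≈ 1581; y = 0.00 + 2 × 751.00/3 ≈ 501.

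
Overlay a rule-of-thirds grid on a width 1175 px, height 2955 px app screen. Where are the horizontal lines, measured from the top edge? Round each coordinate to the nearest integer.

2955 / 3 = 985, so the horizontal lines sit at one and two thirds of 2955.

y = 985 px and y = 1970 px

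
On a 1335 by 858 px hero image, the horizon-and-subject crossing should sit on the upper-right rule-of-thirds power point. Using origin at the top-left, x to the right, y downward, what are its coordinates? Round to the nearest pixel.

x = 890 px, y = 286 px

The upper-right point sits two-thirds of the way across and one-third of the way down.
x = 2 × 1335/3 ≈ 890; y = 1 × 858/3 ≈ 286.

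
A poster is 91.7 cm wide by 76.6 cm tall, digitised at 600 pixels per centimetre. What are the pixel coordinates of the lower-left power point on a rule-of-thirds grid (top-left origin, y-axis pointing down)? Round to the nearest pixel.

In pixels the canvas is 91.7 × 600 = 55020 wide and 76.6 × 600 = 45960 tall.
The lower-left point is one-third across and two-thirds down:
x = 1 × 55020/3 ≈ 18340; y = 2 × 45960/3 ≈ 30640.

(18340, 30640)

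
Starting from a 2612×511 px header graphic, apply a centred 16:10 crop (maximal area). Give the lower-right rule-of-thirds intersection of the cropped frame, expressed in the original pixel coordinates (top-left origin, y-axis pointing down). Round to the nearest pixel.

(1442, 341)

2612/511 > 16/10, so the 16:10 crop keeps the full height 511 and trims width to 511 × 16/10 = 817.60 px.
Left offset = (2612 − 817.60)/2 = 897.20 px; top offset = 0.
Lower-right is two-thirds across and two-thirds down within the crop:
x = 897.20 + 2 × 817.60/3 ≈ 1442; y = 0.00 + 2 × 511.00/3 ≈ 341.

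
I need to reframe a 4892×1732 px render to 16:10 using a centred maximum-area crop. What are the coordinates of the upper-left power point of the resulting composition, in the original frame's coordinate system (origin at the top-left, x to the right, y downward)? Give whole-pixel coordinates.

x = 1984 px, y = 577 px

4892/1732 > 16/10, so the 16:10 crop keeps the full height 1732 and trims width to 1732 × 16/10 = 2771.20 px.
Left offset = (4892 − 2771.20)/2 = 1060.40 px; top offset = 0.
Upper-left is one-third across and one-third down within the crop:
x = 1060.40 + 1 × 2771.20/3 ≈ 1984; y = 0.00 + 1 × 1732.00/3 ≈ 577.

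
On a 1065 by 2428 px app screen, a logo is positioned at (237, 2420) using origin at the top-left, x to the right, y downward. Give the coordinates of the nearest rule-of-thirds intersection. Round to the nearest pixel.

(355, 1619)

Third lines: x ∈ {355, 710}, y ∈ {809, 1619}.
237 is closer to x = 355; 2420 is closer to y = 1619.
So the nearest intersection is the lower-left power point.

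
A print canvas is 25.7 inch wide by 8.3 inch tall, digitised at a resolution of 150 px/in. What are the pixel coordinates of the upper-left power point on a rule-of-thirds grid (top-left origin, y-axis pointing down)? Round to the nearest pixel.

x = 1285 px, y = 415 px

In pixels the canvas is 25.7 × 150 = 3855 wide and 8.3 × 150 = 1245 tall.
The upper-left point is one-third across and one-third down:
x = 1 × 3855/3 ≈ 1285; y = 1 × 1245/3 ≈ 415.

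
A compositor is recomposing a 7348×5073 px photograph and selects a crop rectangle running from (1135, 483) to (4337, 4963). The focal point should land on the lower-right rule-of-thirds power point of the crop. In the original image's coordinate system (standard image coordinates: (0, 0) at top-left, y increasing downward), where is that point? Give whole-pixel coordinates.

Crop width = 4337 − 1135 = 3202 px; one third is 1067.33 px.
Crop height = 4963 − 483 = 4480 px; one third is 1493.33 px.
The lower-right point is two-thirds across and two-thirds down within the crop:
x = 1135 + 2 × 1067.33 ≈ 3270; y = 483 + 2 × 1493.33 ≈ 3470.

x = 3270 px, y = 3470 px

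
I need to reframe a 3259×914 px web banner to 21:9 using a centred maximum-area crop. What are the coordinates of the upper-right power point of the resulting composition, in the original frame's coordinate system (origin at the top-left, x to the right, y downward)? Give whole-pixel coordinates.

x = 1985 px, y = 305 px

3259/914 > 21/9, so the 21:9 crop keeps the full height 914 and trims width to 914 × 21/9 = 2132.67 px.
Left offset = (3259 − 2132.67)/2 = 563.17 px; top offset = 0.
Upper-right is two-thirds across and one-third down within the crop:
x = 563.17 + 2 × 2132.67/3 ≈ 1985; y = 0.00 + 1 × 914.00/3 ≈ 305.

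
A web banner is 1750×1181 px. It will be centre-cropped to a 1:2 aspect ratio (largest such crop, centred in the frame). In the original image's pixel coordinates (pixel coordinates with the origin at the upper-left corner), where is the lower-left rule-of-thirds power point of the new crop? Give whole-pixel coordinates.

(777, 787)

1750/1181 > 1/2, so the 1:2 crop keeps the full height 1181 and trims width to 1181 × 1/2 = 590.50 px.
Left offset = (1750 − 590.50)/2 = 579.75 px; top offset = 0.
Lower-left is one-third across and two-thirds down within the crop:
x = 579.75 + 1 × 590.50/3 ≈ 777; y = 0.00 + 2 × 1181.00/3 ≈ 787.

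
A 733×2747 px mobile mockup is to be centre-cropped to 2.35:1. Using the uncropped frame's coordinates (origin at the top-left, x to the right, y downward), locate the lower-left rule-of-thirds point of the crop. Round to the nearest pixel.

733/2747 < 2.35/1, so the 2.35:1 crop keeps the full width 733 and trims height to 733 × 1/2.35 = 311.91 px.
Top offset = (2747 − 311.91)/2 = 1217.54 px; left offset = 0.
Lower-left is one-third across and two-thirds down within the crop:
x = 0.00 + 1 × 733.00/3 ≈ 244; y = 1217.54 + 2 × 311.91/3 ≈ 1425.

(244, 1425)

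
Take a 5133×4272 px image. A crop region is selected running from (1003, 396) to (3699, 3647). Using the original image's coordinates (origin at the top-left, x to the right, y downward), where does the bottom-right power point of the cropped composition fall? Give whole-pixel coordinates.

Crop width = 3699 − 1003 = 2696 px; one third is 898.67 px.
Crop height = 3647 − 396 = 3251 px; one third is 1083.67 px.
The bottom-right point is two-thirds across and two-thirds down within the crop:
x = 1003 + 2 × 898.67 ≈ 2800; y = 396 + 2 × 1083.67 ≈ 2563.

(2800, 2563)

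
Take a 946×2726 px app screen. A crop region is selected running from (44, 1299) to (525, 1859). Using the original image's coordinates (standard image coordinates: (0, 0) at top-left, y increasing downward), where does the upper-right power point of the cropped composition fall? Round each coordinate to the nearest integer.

(365, 1486)

Crop width = 525 − 44 = 481 px; one third is 160.33 px.
Crop height = 1859 − 1299 = 560 px; one third is 186.67 px.
The upper-right point is two-thirds across and one-third down within the crop:
x = 44 + 2 × 160.33 ≈ 365; y = 1299 + 1 × 186.67 ≈ 1486.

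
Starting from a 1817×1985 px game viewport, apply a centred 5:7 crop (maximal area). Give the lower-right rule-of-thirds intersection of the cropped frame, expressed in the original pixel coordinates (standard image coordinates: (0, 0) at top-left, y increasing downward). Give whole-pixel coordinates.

x = 1145 px, y = 1323 px

1817/1985 > 5/7, so the 5:7 crop keeps the full height 1985 and trims width to 1985 × 5/7 = 1417.86 px.
Left offset = (1817 − 1417.86)/2 = 199.57 px; top offset = 0.
Lower-right is two-thirds across and two-thirds down within the crop:
x = 199.57 + 2 × 1417.86/3 ≈ 1145; y = 0.00 + 2 × 1985.00/3 ≈ 1323.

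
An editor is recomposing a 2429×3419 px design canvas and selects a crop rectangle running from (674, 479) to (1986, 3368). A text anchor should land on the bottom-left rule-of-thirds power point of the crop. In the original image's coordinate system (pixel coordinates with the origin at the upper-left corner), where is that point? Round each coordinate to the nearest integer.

(1111, 2405)

Crop width = 1986 − 674 = 1312 px; one third is 437.33 px.
Crop height = 3368 − 479 = 2889 px; one third is 963.00 px.
The bottom-left point is one-third across and two-thirds down within the crop:
x = 674 + 1 × 437.33 ≈ 1111; y = 479 + 2 × 963.00 ≈ 2405.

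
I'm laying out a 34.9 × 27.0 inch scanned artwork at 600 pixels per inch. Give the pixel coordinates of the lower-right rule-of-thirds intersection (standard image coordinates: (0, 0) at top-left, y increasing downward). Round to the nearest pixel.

(13960, 10800)

In pixels the canvas is 34.9 × 600 = 20940 wide and 27.0 × 600 = 16200 tall.
The lower-right point is two-thirds across and two-thirds down:
x = 2 × 20940/3 ≈ 13960; y = 2 × 16200/3 ≈ 10800.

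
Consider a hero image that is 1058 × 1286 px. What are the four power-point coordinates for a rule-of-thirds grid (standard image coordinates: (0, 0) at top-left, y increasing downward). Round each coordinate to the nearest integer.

(353, 429), (705, 429), (353, 857), (705, 857)

One third of 1058 is 352.67; one third of 1286 is 428.67.
Vertical third lines at x = 353 and x = 705; horizontal third lines at y = 429 and y = 857.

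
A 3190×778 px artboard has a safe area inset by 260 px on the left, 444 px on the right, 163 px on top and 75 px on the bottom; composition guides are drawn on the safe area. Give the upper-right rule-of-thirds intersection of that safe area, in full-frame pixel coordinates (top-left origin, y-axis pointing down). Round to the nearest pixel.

Content width = 3190 − 260 − 444 = 2486 px; content height = 778 − 163 − 75 = 540 px.
Upper-right is two-thirds across and one-third down within the safe area.
x = 260 + 2 × 2486/3 = 260 + 1657.33 ≈ 1917
y = 163 + 1 × 540/3 = 163 + 180.00 ≈ 343

(1917, 343)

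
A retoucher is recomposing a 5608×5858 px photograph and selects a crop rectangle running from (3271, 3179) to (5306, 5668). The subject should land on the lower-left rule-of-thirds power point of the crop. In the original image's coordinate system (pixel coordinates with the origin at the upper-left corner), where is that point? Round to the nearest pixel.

x = 3949 px, y = 4838 px

Crop width = 5306 − 3271 = 2035 px; one third is 678.33 px.
Crop height = 5668 − 3179 = 2489 px; one third is 829.67 px.
The lower-left point is one-third across and two-thirds down within the crop:
x = 3271 + 1 × 678.33 ≈ 3949; y = 3179 + 2 × 829.67 ≈ 4838.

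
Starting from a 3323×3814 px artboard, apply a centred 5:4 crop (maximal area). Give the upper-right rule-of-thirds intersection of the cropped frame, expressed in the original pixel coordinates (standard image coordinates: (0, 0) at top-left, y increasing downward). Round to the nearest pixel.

3323/3814 < 5/4, so the 5:4 crop keeps the full width 3323 and trims height to 3323 × 4/5 = 2658.40 px.
Top offset = (3814 − 2658.40)/2 = 577.80 px; left offset = 0.
Upper-right is two-thirds across and one-third down within the crop:
x = 0.00 + 2 × 3323.00/3 ≈ 2215; y = 577.80 + 1 × 2658.40/3 ≈ 1464.

x = 2215 px, y = 1464 px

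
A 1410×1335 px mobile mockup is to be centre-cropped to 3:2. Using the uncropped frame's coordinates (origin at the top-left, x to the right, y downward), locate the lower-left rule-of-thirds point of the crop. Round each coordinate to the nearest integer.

(470, 824)

1410/1335 < 3/2, so the 3:2 crop keeps the full width 1410 and trims height to 1410 × 2/3 = 940.00 px.
Top offset = (1335 − 940.00)/2 = 197.50 px; left offset = 0.
Lower-left is one-third across and two-thirds down within the crop:
x = 0.00 + 1 × 1410.00/3 ≈ 470; y = 197.50 + 2 × 940.00/3 ≈ 824.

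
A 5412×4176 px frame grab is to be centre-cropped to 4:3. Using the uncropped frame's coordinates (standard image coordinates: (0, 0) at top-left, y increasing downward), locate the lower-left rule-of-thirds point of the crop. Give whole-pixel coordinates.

5412/4176 < 4/3, so the 4:3 crop keeps the full width 5412 and trims height to 5412 × 3/4 = 4059.00 px.
Top offset = (4176 − 4059.00)/2 = 58.50 px; left offset = 0.
Lower-left is one-third across and two-thirds down within the crop:
x = 0.00 + 1 × 5412.00/3 ≈ 1804; y = 58.50 + 2 × 4059.00/3 ≈ 2765.

x = 1804 px, y = 2765 px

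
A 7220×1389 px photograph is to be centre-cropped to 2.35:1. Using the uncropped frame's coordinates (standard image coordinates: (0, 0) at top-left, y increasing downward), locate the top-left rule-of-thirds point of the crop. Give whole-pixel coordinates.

7220/1389 > 2.35/1, so the 2.35:1 crop keeps the full height 1389 and trims width to 1389 × 2.35/1 = 3264.15 px.
Left offset = (7220 − 3264.15)/2 = 1977.92 px; top offset = 0.
Top-left is one-third across and one-third down within the crop:
x = 1977.92 + 1 × 3264.15/3 ≈ 3066; y = 0.00 + 1 × 1389.00/3 ≈ 463.

(3066, 463)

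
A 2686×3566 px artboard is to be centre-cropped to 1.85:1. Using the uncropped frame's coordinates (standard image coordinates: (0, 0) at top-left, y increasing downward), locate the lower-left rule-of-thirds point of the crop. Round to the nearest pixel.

(895, 2025)

2686/3566 < 1.85/1, so the 1.85:1 crop keeps the full width 2686 and trims height to 2686 × 1/1.85 = 1451.89 px.
Top offset = (3566 − 1451.89)/2 = 1057.05 px; left offset = 0.
Lower-left is one-third across and two-thirds down within the crop:
x = 0.00 + 1 × 2686.00/3 ≈ 895; y = 1057.05 + 2 × 1451.89/3 ≈ 2025.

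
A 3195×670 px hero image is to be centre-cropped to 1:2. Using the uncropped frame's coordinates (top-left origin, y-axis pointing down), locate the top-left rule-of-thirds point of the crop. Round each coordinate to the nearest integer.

x = 1542 px, y = 223 px

3195/670 > 1/2, so the 1:2 crop keeps the full height 670 and trims width to 670 × 1/2 = 335.00 px.
Left offset = (3195 − 335.00)/2 = 1430.00 px; top offset = 0.
Top-left is one-third across and one-third down within the crop:
x = 1430.00 + 1 × 335.00/3 ≈ 1542; y = 0.00 + 1 × 670.00/3 ≈ 223.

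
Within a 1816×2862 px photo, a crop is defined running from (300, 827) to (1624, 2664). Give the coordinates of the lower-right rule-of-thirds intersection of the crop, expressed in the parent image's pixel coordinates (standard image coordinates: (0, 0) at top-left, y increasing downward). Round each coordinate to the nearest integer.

x = 1183 px, y = 2052 px

Crop width = 1624 − 300 = 1324 px; one third is 441.33 px.
Crop height = 2664 − 827 = 1837 px; one third is 612.33 px.
The lower-right point is two-thirds across and two-thirds down within the crop:
x = 300 + 2 × 441.33 ≈ 1183; y = 827 + 2 × 612.33 ≈ 2052.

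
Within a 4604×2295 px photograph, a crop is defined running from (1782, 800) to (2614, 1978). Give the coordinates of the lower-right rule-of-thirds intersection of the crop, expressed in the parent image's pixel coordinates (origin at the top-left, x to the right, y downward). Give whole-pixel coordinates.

(2337, 1585)

Crop width = 2614 − 1782 = 832 px; one third is 277.33 px.
Crop height = 1978 − 800 = 1178 px; one third is 392.67 px.
The lower-right point is two-thirds across and two-thirds down within the crop:
x = 1782 + 2 × 277.33 ≈ 2337; y = 800 + 2 × 392.67 ≈ 1585.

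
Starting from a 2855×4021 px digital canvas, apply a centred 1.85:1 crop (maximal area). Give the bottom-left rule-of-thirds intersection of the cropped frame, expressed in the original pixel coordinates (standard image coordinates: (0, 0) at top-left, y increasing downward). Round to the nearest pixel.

x = 952 px, y = 2268 px

2855/4021 < 1.85/1, so the 1.85:1 crop keeps the full width 2855 and trims height to 2855 × 1/1.85 = 1543.24 px.
Top offset = (4021 − 1543.24)/2 = 1238.88 px; left offset = 0.
Bottom-left is one-third across and two-thirds down within the crop:
x = 0.00 + 1 × 2855.00/3 ≈ 952; y = 1238.88 + 2 × 1543.24/3 ≈ 2268.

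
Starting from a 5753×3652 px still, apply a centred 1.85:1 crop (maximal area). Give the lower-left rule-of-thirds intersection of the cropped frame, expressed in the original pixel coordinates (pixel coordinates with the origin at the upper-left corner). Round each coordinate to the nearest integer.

5753/3652 < 1.85/1, so the 1.85:1 crop keeps the full width 5753 and trims height to 5753 × 1/1.85 = 3109.73 px.
Top offset = (3652 − 3109.73)/2 = 271.14 px; left offset = 0.
Lower-left is one-third across and two-thirds down within the crop:
x = 0.00 + 1 × 5753.00/3 ≈ 1918; y = 271.14 + 2 × 3109.73/3 ≈ 2344.

x = 1918 px, y = 2344 px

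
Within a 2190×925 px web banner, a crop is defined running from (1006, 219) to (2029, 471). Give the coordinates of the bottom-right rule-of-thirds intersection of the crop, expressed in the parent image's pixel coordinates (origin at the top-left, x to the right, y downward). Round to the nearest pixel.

Crop width = 2029 − 1006 = 1023 px; one third is 341.00 px.
Crop height = 471 − 219 = 252 px; one third is 84.00 px.
The bottom-right point is two-thirds across and two-thirds down within the crop:
x = 1006 + 2 × 341.00 ≈ 1688; y = 219 + 2 × 84.00 ≈ 387.

(1688, 387)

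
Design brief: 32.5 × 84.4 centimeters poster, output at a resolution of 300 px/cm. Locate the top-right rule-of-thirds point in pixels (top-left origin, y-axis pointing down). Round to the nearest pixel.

x = 6500 px, y = 8440 px

In pixels the canvas is 32.5 × 300 = 9750 wide and 84.4 × 300 = 25320 tall.
The top-right point is two-thirds across and one-third down:
x = 2 × 9750/3 ≈ 6500; y = 1 × 25320/3 ≈ 8440.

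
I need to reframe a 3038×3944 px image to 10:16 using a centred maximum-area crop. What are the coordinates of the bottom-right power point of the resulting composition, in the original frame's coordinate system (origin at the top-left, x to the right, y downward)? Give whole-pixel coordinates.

3038/3944 > 10/16, so the 10:16 crop keeps the full height 3944 and trims width to 3944 × 10/16 = 2465.00 px.
Left offset = (3038 − 2465.00)/2 = 286.50 px; top offset = 0.
Bottom-right is two-thirds across and two-thirds down within the crop:
x = 286.50 + 2 × 2465.00/3 ≈ 1930; y = 0.00 + 2 × 3944.00/3 ≈ 2629.

(1930, 2629)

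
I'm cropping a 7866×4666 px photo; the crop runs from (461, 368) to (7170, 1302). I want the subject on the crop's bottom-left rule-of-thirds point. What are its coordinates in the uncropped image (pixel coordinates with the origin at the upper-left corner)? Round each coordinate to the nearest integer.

Crop width = 7170 − 461 = 6709 px; one third is 2236.33 px.
Crop height = 1302 − 368 = 934 px; one third is 311.33 px.
The bottom-left point is one-third across and two-thirds down within the crop:
x = 461 + 1 × 2236.33 ≈ 2697; y = 368 + 2 × 311.33 ≈ 991.

(2697, 991)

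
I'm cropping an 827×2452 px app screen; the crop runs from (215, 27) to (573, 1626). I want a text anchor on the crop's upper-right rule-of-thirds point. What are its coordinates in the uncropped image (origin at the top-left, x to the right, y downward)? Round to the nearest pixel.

Crop width = 573 − 215 = 358 px; one third is 119.33 px.
Crop height = 1626 − 27 = 1599 px; one third is 533.00 px.
The upper-right point is two-thirds across and one-third down within the crop:
x = 215 + 2 × 119.33 ≈ 454; y = 27 + 1 × 533.00 ≈ 560.

x = 454 px, y = 560 px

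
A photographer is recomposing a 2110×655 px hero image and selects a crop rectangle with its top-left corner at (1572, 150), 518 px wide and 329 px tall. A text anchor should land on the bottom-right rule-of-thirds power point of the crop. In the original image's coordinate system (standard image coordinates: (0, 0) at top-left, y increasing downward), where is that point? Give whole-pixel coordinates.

(1917, 369)

One third of the crop width 518 is 172.67 px.
One third of the crop height 329 is 109.67 px.
The bottom-right point is two-thirds across and two-thirds down within the crop:
x = 1572 + 2 × 172.67 ≈ 1917; y = 150 + 2 × 109.67 ≈ 369.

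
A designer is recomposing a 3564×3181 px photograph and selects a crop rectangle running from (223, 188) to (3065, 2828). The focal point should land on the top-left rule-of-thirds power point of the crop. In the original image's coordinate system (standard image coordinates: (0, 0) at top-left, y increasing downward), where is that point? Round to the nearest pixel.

Crop width = 3065 − 223 = 2842 px; one third is 947.33 px.
Crop height = 2828 − 188 = 2640 px; one third is 880.00 px.
The top-left point is one-third across and one-third down within the crop:
x = 223 + 1 × 947.33 ≈ 1170; y = 188 + 1 × 880.00 ≈ 1068.

(1170, 1068)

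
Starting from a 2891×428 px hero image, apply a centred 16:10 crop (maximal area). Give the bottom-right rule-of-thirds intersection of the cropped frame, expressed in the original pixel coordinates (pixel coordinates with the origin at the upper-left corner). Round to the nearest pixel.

2891/428 > 16/10, so the 16:10 crop keeps the full height 428 and trims width to 428 × 16/10 = 684.80 px.
Left offset = (2891 − 684.80)/2 = 1103.10 px; top offset = 0.
Bottom-right is two-thirds across and two-thirds down within the crop:
x = 1103.10 + 2 × 684.80/3 ≈ 1560; y = 0.00 + 2 × 428.00/3 ≈ 285.

(1560, 285)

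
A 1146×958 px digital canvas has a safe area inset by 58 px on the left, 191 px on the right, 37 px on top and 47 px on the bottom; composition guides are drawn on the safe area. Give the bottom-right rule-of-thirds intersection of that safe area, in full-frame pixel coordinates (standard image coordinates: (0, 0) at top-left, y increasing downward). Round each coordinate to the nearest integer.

(656, 620)

Content width = 1146 − 58 − 191 = 897 px; content height = 958 − 37 − 47 = 874 px.
Bottom-right is two-thirds across and two-thirds down within the safe area.
x = 58 + 2 × 897/3 = 58 + 598.00 ≈ 656
y = 37 + 2 × 874/3 = 37 + 582.67 ≈ 620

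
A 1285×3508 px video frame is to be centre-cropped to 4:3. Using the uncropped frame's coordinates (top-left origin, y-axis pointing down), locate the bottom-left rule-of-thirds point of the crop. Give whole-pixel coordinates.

1285/3508 < 4/3, so the 4:3 crop keeps the full width 1285 and trims height to 1285 × 3/4 = 963.75 px.
Top offset = (3508 − 963.75)/2 = 1272.12 px; left offset = 0.
Bottom-left is one-third across and two-thirds down within the crop:
x = 0.00 + 1 × 1285.00/3 ≈ 428; y = 1272.12 + 2 × 963.75/3 ≈ 1915.

(428, 1915)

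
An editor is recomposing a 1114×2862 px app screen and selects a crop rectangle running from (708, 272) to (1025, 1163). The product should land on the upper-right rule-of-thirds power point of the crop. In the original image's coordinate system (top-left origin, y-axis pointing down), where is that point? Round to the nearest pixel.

(919, 569)

Crop width = 1025 − 708 = 317 px; one third is 105.67 px.
Crop height = 1163 − 272 = 891 px; one third is 297.00 px.
The upper-right point is two-thirds across and one-third down within the crop:
x = 708 + 2 × 105.67 ≈ 919; y = 272 + 1 × 297.00 ≈ 569.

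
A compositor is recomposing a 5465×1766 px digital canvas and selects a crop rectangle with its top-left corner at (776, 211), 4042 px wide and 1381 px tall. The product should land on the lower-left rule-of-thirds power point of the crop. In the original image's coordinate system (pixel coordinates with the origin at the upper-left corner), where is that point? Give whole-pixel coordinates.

(2123, 1132)

One third of the crop width 4042 is 1347.33 px.
One third of the crop height 1381 is 460.33 px.
The lower-left point is one-third across and two-thirds down within the crop:
x = 776 + 1 × 1347.33 ≈ 2123; y = 211 + 2 × 460.33 ≈ 1132.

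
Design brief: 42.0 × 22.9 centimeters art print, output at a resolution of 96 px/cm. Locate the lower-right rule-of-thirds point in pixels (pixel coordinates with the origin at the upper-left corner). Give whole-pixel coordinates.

In pixels the canvas is 42.0 × 96 = 4032 wide and 22.9 × 96 = 2198.4 tall.
The lower-right point is two-thirds across and two-thirds down:
x = 2 × 4032/3 ≈ 2688; y = 2 × 2198.4/3 ≈ 1466.

(2688, 1466)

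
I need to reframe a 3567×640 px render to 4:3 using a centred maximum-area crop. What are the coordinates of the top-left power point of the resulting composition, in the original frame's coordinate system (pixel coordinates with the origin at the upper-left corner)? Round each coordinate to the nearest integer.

3567/640 > 4/3, so the 4:3 crop keeps the full height 640 and trims width to 640 × 4/3 = 853.33 px.
Left offset = (3567 − 853.33)/2 = 1356.83 px; top offset = 0.
Top-left is one-third across and one-third down within the crop:
x = 1356.83 + 1 × 853.33/3 ≈ 1641; y = 0.00 + 1 × 640.00/3 ≈ 213.

(1641, 213)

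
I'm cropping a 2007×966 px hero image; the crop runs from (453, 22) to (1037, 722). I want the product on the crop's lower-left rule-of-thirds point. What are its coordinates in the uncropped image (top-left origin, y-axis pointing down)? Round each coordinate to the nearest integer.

Crop width = 1037 − 453 = 584 px; one third is 194.67 px.
Crop height = 722 − 22 = 700 px; one third is 233.33 px.
The lower-left point is one-third across and two-thirds down within the crop:
x = 453 + 1 × 194.67 ≈ 648; y = 22 + 2 × 233.33 ≈ 489.

x = 648 px, y = 489 px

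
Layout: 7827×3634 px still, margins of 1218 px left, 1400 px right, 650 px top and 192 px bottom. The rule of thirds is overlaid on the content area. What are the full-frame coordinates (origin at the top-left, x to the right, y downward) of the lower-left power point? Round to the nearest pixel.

Content width = 7827 − 1218 − 1400 = 5209 px; content height = 3634 − 650 − 192 = 2792 px.
Lower-left is one-third across and two-thirds down within the content area.
x = 1218 + 1 × 5209/3 = 1218 + 1736.33 ≈ 2954
y = 650 + 2 × 2792/3 = 650 + 1861.33 ≈ 2511

x = 2954 px, y = 2511 px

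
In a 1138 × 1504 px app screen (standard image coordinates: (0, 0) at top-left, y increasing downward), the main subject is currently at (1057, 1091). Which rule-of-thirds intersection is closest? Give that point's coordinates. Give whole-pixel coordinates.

x = 759 px, y = 1003 px

Third lines: x ∈ {379, 759}, y ∈ {501, 1003}.
1057 is closer to x = 759; 1091 is closer to y = 1003.
So the nearest intersection is the lower-right power point.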